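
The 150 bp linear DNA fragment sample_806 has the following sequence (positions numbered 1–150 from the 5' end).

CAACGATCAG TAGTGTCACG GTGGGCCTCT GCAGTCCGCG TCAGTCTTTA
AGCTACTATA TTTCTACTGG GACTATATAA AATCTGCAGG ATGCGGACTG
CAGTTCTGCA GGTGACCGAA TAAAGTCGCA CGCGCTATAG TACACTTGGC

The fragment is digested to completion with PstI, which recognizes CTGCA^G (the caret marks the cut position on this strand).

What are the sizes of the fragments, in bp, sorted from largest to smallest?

PstI sites (CTGCAG) start at positions 29, 84, 98, 106.
PstI cuts after base 5 of each site (before the last base), so after positions 33, 88, 102, 110.
Linear molecule, 4 cuts → 5 fragments:
  1–33 → 33 bp
  34–88 → 55 bp
  89–102 → 14 bp
  103–110 → 8 bp
  111–150 → 40 bp
Sorted largest to smallest: 55, 40, 33, 14, 8 bp.

55, 40, 33, 14, 8 bp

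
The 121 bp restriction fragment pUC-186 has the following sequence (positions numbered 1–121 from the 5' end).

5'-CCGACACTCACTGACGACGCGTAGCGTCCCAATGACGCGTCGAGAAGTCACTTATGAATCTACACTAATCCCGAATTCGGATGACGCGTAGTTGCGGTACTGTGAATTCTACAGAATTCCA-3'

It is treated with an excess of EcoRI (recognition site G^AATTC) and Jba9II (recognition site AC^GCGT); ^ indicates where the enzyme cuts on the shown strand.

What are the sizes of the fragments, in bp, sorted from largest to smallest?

EcoRI sites (GAATTC) start at positions 73, 104, 114.
EcoRI cuts after the first base of each site, so after positions 73, 104, 114.
Jba9II sites (ACGCGT) start at positions 17, 35, 84.
Jba9II cuts after base 2 of each site, so after positions 18, 36, 85.
Combined cut positions: 18, 36, 73, 85, 104, 114.
Linear molecule, 6 cuts → 7 fragments:
  1–18 → 18 bp
  19–36 → 18 bp
  37–73 → 37 bp
  74–85 → 12 bp
  86–104 → 19 bp
  105–114 → 10 bp
  115–121 → 7 bp
Sorted largest to smallest: 37, 19, 18, 18, 12, 10, 7 bp.

37, 19, 18, 18, 12, 10, 7 bp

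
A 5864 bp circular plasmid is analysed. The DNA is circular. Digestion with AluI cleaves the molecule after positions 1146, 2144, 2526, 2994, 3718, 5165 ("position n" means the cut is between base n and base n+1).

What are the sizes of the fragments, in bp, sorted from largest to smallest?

1845, 1447, 998, 724, 468, 382 bp

Circular molecule, 6 cuts → 6 fragments:
  2144 − 1146 = 998 bp
  2526 − 2144 = 382 bp
  2994 − 2526 = 468 bp
  3718 − 2994 = 724 bp
  5165 − 3718 = 1447 bp
  wrap: 5864 − 5165 + 1146 = 1845 bp
Sorted largest to smallest: 1845, 1447, 998, 724, 468, 382 bp.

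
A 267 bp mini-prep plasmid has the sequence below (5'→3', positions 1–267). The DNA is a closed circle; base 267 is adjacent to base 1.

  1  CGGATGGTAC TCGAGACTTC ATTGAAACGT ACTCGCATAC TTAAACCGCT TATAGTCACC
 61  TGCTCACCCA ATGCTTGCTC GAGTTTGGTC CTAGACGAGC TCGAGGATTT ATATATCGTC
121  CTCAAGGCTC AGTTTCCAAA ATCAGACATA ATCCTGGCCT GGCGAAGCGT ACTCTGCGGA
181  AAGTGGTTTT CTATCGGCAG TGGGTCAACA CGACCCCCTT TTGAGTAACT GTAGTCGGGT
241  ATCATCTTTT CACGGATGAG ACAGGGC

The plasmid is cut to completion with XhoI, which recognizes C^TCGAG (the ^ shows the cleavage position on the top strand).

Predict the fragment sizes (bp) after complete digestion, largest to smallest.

177, 68, 22 bp

XhoI sites (CTCGAG) start at positions 10, 78, 100.
XhoI cuts after the first base of each site, so after positions 10, 78, 100.
Circular molecule, 3 cuts → 3 fragments:
  11–78 → 68 bp
  79–100 → 22 bp
  101–267 then 1–10 → 167 + 10 = 177 bp
Sorted largest to smallest: 177, 68, 22 bp.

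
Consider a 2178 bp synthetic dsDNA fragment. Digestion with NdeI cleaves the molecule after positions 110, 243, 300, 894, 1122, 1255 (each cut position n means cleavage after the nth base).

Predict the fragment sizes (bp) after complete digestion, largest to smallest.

Linear molecule, 6 cuts → 7 fragments:
  110 − 0 = 110 bp
  243 − 110 = 133 bp
  300 − 243 = 57 bp
  894 − 300 = 594 bp
  1122 − 894 = 228 bp
  1255 − 1122 = 133 bp
  2178 − 1255 = 923 bp
Sorted largest to smallest: 923, 594, 228, 133, 133, 110, 57 bp.

923, 594, 228, 133, 133, 110, 57 bp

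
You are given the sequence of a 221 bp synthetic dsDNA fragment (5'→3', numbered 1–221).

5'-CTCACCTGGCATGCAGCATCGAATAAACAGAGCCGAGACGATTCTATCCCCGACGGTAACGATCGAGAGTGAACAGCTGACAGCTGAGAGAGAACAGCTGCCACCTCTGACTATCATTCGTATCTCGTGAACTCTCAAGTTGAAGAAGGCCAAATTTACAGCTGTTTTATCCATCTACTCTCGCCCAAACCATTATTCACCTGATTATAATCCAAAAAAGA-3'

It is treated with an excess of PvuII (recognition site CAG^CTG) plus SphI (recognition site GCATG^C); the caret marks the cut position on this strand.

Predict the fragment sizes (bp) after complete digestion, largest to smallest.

PvuII sites (CAGCTG) start at positions 74, 81, 95, 159.
PvuII cuts after base 3 of each site, so after positions 76, 83, 97, 161.
The SphI site (GCATGC) starts at position 9.
SphI cuts after base 5 of each site (before the last base), so after position 13.
Combined cut positions: 13, 76, 83, 97, 161.
Linear molecule, 5 cuts → 6 fragments:
  1–13 → 13 bp
  14–76 → 63 bp
  77–83 → 7 bp
  84–97 → 14 bp
  98–161 → 64 bp
  162–221 → 60 bp
Sorted largest to smallest: 64, 63, 60, 14, 13, 7 bp.

64, 63, 60, 14, 13, 7 bp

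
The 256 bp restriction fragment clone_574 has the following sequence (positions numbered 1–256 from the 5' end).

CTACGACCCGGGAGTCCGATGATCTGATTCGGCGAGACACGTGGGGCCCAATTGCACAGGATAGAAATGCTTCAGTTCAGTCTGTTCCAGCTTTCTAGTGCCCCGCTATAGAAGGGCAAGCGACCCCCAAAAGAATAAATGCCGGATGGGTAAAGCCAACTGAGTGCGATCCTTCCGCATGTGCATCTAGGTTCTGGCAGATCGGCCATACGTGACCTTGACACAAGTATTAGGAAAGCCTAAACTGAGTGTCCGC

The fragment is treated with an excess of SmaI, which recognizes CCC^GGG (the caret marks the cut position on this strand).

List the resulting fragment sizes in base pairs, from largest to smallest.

247, 9 bp

The SmaI site (CCCGGG) starts at position 7.
SmaI cuts after base 3 of each site, so after position 9.
Linear molecule, 1 cut → 2 fragments:
  1–9 → 9 bp
  10–256 → 247 bp
Sorted largest to smallest: 247, 9 bp.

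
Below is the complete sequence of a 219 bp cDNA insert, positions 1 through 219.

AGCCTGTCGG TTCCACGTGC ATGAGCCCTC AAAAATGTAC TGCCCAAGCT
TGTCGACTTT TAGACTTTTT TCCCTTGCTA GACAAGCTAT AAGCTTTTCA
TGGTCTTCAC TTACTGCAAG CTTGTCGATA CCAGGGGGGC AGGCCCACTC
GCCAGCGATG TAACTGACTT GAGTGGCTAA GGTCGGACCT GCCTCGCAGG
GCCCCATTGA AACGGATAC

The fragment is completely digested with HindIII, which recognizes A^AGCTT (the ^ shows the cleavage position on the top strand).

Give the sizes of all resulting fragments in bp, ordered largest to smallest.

101, 46, 45, 27 bp

HindIII sites (AAGCTT) start at positions 46, 91, 118.
HindIII cuts after the first base of each site, so after positions 46, 91, 118.
Linear molecule, 3 cuts → 4 fragments:
  1–46 → 46 bp
  47–91 → 45 bp
  92–118 → 27 bp
  119–219 → 101 bp
Sorted largest to smallest: 101, 46, 45, 27 bp.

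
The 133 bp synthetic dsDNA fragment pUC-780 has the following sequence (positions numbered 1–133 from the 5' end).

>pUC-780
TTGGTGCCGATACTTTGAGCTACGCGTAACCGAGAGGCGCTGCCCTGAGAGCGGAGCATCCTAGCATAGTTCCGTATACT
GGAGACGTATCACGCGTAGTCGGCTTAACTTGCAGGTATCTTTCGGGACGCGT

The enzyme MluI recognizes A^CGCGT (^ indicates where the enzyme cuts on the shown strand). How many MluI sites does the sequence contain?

ACGCGT occurs starting at positions 22, 92, 128.
MluI cuts at 3 sites.

3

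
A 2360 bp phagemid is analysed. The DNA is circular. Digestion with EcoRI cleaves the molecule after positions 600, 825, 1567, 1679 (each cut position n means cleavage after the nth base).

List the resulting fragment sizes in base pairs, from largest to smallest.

1281, 742, 225, 112 bp

Circular molecule, 4 cuts → 4 fragments:
  825 − 600 = 225 bp
  1567 − 825 = 742 bp
  1679 − 1567 = 112 bp
  wrap: 2360 − 1679 + 600 = 1281 bp
Sorted largest to smallest: 1281, 742, 225, 112 bp.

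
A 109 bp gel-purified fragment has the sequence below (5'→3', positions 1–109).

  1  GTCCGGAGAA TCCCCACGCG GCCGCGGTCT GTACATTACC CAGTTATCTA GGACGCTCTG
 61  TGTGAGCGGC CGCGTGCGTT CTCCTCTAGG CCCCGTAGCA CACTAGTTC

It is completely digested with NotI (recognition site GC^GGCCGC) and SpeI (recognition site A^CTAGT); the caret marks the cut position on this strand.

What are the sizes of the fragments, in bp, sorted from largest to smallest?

48, 35, 19, 7 bp

NotI sites (GCGGCCGC) start at positions 18, 66.
NotI cuts after base 2 of each site, so after positions 19, 67.
The SpeI site (ACTAGT) starts at position 102.
SpeI cuts after the first base of each site, so after position 102.
Combined cut positions: 19, 67, 102.
Linear molecule, 3 cuts → 4 fragments:
  1–19 → 19 bp
  20–67 → 48 bp
  68–102 → 35 bp
  103–109 → 7 bp
Sorted largest to smallest: 48, 35, 19, 7 bp.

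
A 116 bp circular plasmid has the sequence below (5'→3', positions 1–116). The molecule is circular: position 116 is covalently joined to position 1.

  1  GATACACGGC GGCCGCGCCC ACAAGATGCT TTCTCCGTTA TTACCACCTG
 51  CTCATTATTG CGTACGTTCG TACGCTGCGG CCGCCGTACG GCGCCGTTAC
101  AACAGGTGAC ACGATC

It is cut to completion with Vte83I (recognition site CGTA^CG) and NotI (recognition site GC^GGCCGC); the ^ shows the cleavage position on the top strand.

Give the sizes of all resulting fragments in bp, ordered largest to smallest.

Vte83I sites (CGTACG) start at positions 61, 69, 85.
Vte83I cuts after base 4 of each site, so after positions 64, 72, 88.
NotI sites (GCGGCCGC) start at positions 9, 77.
NotI cuts after base 2 of each site, so after positions 10, 78.
Combined cut positions: 10, 64, 72, 78, 88.
Circular molecule, 5 cuts → 5 fragments:
  11–64 → 54 bp
  65–72 → 8 bp
  73–78 → 6 bp
  79–88 → 10 bp
  89–116 then 1–10 → 28 + 10 = 38 bp
Sorted largest to smallest: 54, 38, 10, 8, 6 bp.

54, 38, 10, 8, 6 bp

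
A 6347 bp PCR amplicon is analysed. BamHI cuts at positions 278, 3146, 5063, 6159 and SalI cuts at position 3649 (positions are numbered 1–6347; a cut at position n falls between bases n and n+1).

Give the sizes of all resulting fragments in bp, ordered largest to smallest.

Combined cut positions (sorted): 278, 3146, 3649, 5063, 6159.
Linear molecule, 5 cuts → 6 fragments:
  278 − 0 = 278 bp
  3146 − 278 = 2868 bp
  3649 − 3146 = 503 bp
  5063 − 3649 = 1414 bp
  6159 − 5063 = 1096 bp
  6347 − 6159 = 188 bp
Sorted largest to smallest: 2868, 1414, 1096, 503, 278, 188 bp.

2868, 1414, 1096, 503, 278, 188 bp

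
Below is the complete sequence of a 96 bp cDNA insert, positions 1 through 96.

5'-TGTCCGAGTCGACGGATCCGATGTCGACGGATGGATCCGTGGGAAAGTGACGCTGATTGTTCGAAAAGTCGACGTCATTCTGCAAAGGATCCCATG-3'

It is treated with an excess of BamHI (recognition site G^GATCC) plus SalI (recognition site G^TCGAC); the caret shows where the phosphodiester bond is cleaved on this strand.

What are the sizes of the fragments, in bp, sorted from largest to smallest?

BamHI sites (GGATCC) start at positions 14, 33, 87.
BamHI cuts after the first base of each site, so after positions 14, 33, 87.
SalI sites (GTCGAC) start at positions 8, 23, 68.
SalI cuts after the first base of each site, so after positions 8, 23, 68.
Combined cut positions: 8, 14, 23, 33, 68, 87.
Linear molecule, 6 cuts → 7 fragments:
  1–8 → 8 bp
  9–14 → 6 bp
  15–23 → 9 bp
  24–33 → 10 bp
  34–68 → 35 bp
  69–87 → 19 bp
  88–96 → 9 bp
Sorted largest to smallest: 35, 19, 10, 9, 9, 8, 6 bp.

35, 19, 10, 9, 9, 8, 6 bp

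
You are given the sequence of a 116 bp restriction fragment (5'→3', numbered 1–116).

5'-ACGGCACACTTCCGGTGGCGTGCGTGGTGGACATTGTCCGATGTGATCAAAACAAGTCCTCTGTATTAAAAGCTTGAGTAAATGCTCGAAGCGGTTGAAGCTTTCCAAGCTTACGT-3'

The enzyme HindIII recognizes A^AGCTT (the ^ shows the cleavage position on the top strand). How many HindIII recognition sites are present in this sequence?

AAGCTT occurs starting at positions 70, 98, 107.
HindIII cuts at 3 sites.

3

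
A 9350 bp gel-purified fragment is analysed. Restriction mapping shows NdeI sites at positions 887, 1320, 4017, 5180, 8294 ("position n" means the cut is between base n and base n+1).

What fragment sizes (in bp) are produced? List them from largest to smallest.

3114, 2697, 1163, 1056, 887, 433 bp

Linear molecule, 5 cuts → 6 fragments:
  887 − 0 = 887 bp
  1320 − 887 = 433 bp
  4017 − 1320 = 2697 bp
  5180 − 4017 = 1163 bp
  8294 − 5180 = 3114 bp
  9350 − 8294 = 1056 bp
Sorted largest to smallest: 3114, 2697, 1163, 1056, 887, 433 bp.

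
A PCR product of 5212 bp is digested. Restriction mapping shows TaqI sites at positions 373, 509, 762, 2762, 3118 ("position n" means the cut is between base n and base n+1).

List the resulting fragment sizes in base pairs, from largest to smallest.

2094, 2000, 373, 356, 253, 136 bp

Linear molecule, 5 cuts → 6 fragments:
  373 − 0 = 373 bp
  509 − 373 = 136 bp
  762 − 509 = 253 bp
  2762 − 762 = 2000 bp
  3118 − 2762 = 356 bp
  5212 − 3118 = 2094 bp
Sorted largest to smallest: 2094, 2000, 373, 356, 253, 136 bp.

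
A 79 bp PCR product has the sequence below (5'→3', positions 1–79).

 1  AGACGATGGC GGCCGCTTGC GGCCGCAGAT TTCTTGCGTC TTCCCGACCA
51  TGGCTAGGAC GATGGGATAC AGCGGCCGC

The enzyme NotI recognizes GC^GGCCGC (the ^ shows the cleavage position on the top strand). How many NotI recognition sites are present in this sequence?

GCGGCCGC occurs starting at positions 9, 19, 72.
NotI cuts at 3 sites.

3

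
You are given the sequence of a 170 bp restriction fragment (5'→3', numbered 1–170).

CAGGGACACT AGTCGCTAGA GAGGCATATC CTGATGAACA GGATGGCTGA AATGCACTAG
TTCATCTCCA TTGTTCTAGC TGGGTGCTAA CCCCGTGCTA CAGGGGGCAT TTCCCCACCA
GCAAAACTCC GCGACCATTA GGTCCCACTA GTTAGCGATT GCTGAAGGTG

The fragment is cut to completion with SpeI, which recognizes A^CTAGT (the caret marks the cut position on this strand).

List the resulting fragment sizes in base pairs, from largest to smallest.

SpeI sites (ACTAGT) start at positions 8, 56, 147.
SpeI cuts after the first base of each site, so after positions 8, 56, 147.
Linear molecule, 3 cuts → 4 fragments:
  1–8 → 8 bp
  9–56 → 48 bp
  57–147 → 91 bp
  148–170 → 23 bp
Sorted largest to smallest: 91, 48, 23, 8 bp.

91, 48, 23, 8 bp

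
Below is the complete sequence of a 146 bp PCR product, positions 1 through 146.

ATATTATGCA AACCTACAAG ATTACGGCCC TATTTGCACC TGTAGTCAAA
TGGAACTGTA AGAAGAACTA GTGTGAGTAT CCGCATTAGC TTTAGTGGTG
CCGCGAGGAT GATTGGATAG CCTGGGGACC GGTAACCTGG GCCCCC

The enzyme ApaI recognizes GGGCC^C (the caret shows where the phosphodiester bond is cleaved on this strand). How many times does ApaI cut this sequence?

1

GGGCCC occurs starting at position 139.
ApaI cuts at 1 site.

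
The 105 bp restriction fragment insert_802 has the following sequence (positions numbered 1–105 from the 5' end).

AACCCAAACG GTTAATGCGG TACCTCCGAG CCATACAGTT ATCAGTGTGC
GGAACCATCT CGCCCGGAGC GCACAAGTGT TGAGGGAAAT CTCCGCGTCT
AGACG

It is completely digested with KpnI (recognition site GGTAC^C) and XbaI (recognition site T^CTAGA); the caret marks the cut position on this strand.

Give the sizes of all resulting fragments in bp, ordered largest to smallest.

The KpnI site (GGTACC) starts at position 19.
KpnI cuts after base 5 of each site (before the last base), so after position 23.
The XbaI site (TCTAGA) starts at position 98.
XbaI cuts after the first base of each site, so after position 98.
Combined cut positions: 23, 98.
Linear molecule, 2 cuts → 3 fragments:
  1–23 → 23 bp
  24–98 → 75 bp
  99–105 → 7 bp
Sorted largest to smallest: 75, 23, 7 bp.

75, 23, 7 bp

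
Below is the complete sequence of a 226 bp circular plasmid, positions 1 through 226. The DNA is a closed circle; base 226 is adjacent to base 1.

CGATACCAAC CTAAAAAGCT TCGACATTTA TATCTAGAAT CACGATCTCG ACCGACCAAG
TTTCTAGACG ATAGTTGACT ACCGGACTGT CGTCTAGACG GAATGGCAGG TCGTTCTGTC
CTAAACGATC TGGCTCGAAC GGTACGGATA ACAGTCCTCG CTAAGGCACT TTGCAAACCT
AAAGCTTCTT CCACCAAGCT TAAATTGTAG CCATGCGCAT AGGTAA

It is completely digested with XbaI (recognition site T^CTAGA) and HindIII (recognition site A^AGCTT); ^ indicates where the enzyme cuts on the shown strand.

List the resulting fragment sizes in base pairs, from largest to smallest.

XbaI sites (TCTAGA) start at positions 33, 63, 93.
XbaI cuts after the first base of each site, so after positions 33, 63, 93.
HindIII sites (AAGCTT) start at positions 16, 182, 196.
HindIII cuts after the first base of each site, so after positions 16, 182, 196.
Combined cut positions: 16, 33, 63, 93, 182, 196.
Circular molecule, 6 cuts → 6 fragments:
  17–33 → 17 bp
  34–63 → 30 bp
  64–93 → 30 bp
  94–182 → 89 bp
  183–196 → 14 bp
  197–226 then 1–16 → 30 + 16 = 46 bp
Sorted largest to smallest: 89, 46, 30, 30, 17, 14 bp.

89, 46, 30, 30, 17, 14 bp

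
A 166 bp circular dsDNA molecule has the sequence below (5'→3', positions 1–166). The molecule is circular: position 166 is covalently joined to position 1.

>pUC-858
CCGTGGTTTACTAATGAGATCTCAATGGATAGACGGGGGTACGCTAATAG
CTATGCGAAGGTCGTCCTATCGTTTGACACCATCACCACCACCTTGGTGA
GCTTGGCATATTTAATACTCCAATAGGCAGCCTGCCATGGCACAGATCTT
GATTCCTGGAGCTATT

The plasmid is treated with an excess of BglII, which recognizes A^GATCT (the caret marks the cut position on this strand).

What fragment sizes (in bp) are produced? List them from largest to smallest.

127, 39 bp

BglII sites (AGATCT) start at positions 17, 144.
BglII cuts after the first base of each site, so after positions 17, 144.
Circular molecule, 2 cuts → 2 fragments:
  18–144 → 127 bp
  145–166 then 1–17 → 22 + 17 = 39 bp
Sorted largest to smallest: 127, 39 bp.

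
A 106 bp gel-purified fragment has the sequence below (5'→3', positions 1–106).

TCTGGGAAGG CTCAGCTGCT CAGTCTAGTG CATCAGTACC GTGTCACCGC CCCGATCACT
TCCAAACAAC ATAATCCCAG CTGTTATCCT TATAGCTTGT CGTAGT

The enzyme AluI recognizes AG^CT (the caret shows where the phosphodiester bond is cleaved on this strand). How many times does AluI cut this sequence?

AGCT occurs starting at positions 14, 79, 94.
AluI cuts at 3 sites.

3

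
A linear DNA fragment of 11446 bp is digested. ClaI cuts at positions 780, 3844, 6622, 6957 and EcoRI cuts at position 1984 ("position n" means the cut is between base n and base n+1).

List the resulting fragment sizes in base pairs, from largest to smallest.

Combined cut positions (sorted): 780, 1984, 3844, 6622, 6957.
Linear molecule, 5 cuts → 6 fragments:
  780 − 0 = 780 bp
  1984 − 780 = 1204 bp
  3844 − 1984 = 1860 bp
  6622 − 3844 = 2778 bp
  6957 − 6622 = 335 bp
  11446 − 6957 = 4489 bp
Sorted largest to smallest: 4489, 2778, 1860, 1204, 780, 335 bp.

4489, 2778, 1860, 1204, 780, 335 bp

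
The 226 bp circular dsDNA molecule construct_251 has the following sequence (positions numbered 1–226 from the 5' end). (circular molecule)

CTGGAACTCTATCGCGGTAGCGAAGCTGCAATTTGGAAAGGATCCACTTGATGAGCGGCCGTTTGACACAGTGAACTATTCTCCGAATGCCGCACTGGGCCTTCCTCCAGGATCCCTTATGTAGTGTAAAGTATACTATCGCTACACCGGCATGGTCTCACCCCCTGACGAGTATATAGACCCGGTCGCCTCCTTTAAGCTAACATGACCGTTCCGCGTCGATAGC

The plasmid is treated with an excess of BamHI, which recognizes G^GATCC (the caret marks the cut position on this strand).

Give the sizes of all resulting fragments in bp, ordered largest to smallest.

156, 70 bp

BamHI sites (GGATCC) start at positions 40, 110.
BamHI cuts after the first base of each site, so after positions 40, 110.
Circular molecule, 2 cuts → 2 fragments:
  41–110 → 70 bp
  111–226 then 1–40 → 116 + 40 = 156 bp
Sorted largest to smallest: 156, 70 bp.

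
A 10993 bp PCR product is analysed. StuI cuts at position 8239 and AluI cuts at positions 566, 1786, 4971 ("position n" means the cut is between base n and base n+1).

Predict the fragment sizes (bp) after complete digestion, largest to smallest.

Combined cut positions (sorted): 566, 1786, 4971, 8239.
Linear molecule, 4 cuts → 5 fragments:
  566 − 0 = 566 bp
  1786 − 566 = 1220 bp
  4971 − 1786 = 3185 bp
  8239 − 4971 = 3268 bp
  10993 − 8239 = 2754 bp
Sorted largest to smallest: 3268, 3185, 2754, 1220, 566 bp.

3268, 3185, 2754, 1220, 566 bp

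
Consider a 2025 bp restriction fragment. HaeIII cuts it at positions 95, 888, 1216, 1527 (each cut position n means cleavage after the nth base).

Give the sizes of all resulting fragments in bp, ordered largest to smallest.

793, 498, 328, 311, 95 bp

Linear molecule, 4 cuts → 5 fragments:
  95 − 0 = 95 bp
  888 − 95 = 793 bp
  1216 − 888 = 328 bp
  1527 − 1216 = 311 bp
  2025 − 1527 = 498 bp
Sorted largest to smallest: 793, 498, 328, 311, 95 bp.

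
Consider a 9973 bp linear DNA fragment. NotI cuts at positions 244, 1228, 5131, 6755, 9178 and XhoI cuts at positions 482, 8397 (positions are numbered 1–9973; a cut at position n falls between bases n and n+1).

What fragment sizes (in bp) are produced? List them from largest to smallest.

Combined cut positions (sorted): 244, 482, 1228, 5131, 6755, 8397, 9178.
Linear molecule, 7 cuts → 8 fragments:
  244 − 0 = 244 bp
  482 − 244 = 238 bp
  1228 − 482 = 746 bp
  5131 − 1228 = 3903 bp
  6755 − 5131 = 1624 bp
  8397 − 6755 = 1642 bp
  9178 − 8397 = 781 bp
  9973 − 9178 = 795 bp
Sorted largest to smallest: 3903, 1642, 1624, 795, 781, 746, 244, 238 bp.

3903, 1642, 1624, 795, 781, 746, 244, 238 bp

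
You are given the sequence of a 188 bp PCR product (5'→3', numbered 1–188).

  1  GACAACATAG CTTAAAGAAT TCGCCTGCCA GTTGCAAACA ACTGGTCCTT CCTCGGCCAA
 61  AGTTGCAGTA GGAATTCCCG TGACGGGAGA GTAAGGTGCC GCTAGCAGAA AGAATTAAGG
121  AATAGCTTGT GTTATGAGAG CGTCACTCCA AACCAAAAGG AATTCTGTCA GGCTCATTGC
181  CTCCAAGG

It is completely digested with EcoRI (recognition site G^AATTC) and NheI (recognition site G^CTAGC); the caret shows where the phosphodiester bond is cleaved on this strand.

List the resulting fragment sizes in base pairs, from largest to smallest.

EcoRI sites (GAATTC) start at positions 17, 72, 160.
EcoRI cuts after the first base of each site, so after positions 17, 72, 160.
The NheI site (GCTAGC) starts at position 101.
NheI cuts after the first base of each site, so after position 101.
Combined cut positions: 17, 72, 101, 160.
Linear molecule, 4 cuts → 5 fragments:
  1–17 → 17 bp
  18–72 → 55 bp
  73–101 → 29 bp
  102–160 → 59 bp
  161–188 → 28 bp
Sorted largest to smallest: 59, 55, 29, 28, 17 bp.

59, 55, 29, 28, 17 bp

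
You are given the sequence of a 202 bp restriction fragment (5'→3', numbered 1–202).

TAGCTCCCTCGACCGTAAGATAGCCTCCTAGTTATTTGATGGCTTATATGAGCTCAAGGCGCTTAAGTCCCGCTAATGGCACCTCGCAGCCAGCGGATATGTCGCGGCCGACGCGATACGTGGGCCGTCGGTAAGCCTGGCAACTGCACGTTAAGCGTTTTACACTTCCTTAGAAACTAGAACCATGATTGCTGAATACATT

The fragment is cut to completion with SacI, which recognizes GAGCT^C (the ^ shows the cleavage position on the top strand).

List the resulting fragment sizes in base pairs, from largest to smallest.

148, 54 bp

The SacI site (GAGCTC) starts at position 50.
SacI cuts after base 5 of each site (before the last base), so after position 54.
Linear molecule, 1 cut → 2 fragments:
  1–54 → 54 bp
  55–202 → 148 bp
Sorted largest to smallest: 148, 54 bp.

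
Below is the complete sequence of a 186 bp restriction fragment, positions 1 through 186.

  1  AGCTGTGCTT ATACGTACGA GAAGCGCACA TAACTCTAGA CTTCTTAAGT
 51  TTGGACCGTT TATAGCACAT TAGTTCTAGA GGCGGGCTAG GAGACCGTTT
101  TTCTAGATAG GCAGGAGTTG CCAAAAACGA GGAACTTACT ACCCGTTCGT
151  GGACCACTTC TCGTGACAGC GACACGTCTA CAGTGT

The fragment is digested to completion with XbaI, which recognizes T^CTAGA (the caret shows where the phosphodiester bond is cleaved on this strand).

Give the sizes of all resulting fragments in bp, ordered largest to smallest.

84, 40, 35, 27 bp

XbaI sites (TCTAGA) start at positions 35, 75, 102.
XbaI cuts after the first base of each site, so after positions 35, 75, 102.
Linear molecule, 3 cuts → 4 fragments:
  1–35 → 35 bp
  36–75 → 40 bp
  76–102 → 27 bp
  103–186 → 84 bp
Sorted largest to smallest: 84, 40, 35, 27 bp.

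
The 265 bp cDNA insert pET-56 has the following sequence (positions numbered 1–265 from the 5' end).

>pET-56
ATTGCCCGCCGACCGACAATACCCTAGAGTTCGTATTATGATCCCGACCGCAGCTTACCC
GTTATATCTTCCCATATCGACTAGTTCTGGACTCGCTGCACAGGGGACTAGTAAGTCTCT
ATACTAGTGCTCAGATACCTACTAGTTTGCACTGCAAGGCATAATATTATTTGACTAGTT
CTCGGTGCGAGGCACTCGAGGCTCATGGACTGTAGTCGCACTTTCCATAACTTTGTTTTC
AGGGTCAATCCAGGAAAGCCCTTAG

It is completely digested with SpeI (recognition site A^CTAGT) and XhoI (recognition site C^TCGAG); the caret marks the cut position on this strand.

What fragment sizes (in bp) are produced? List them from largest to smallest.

80, 70, 33, 27, 21, 18, 16 bp

SpeI sites (ACTAGT) start at positions 80, 107, 123, 141, 174.
SpeI cuts after the first base of each site, so after positions 80, 107, 123, 141, 174.
The XhoI site (CTCGAG) starts at position 195.
XhoI cuts after the first base of each site, so after position 195.
Combined cut positions: 80, 107, 123, 141, 174, 195.
Linear molecule, 6 cuts → 7 fragments:
  1–80 → 80 bp
  81–107 → 27 bp
  108–123 → 16 bp
  124–141 → 18 bp
  142–174 → 33 bp
  175–195 → 21 bp
  196–265 → 70 bp
Sorted largest to smallest: 80, 70, 33, 27, 21, 18, 16 bp.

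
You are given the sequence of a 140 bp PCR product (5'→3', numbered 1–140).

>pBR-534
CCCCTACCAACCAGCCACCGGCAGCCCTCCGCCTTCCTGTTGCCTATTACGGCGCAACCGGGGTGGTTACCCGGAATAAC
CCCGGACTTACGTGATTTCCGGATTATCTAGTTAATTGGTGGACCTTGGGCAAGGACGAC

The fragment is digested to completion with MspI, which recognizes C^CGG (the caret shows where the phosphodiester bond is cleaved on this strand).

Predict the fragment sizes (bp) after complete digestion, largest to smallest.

41, 40, 18, 17, 13, 11 bp

MspI sites (CCGG) start at positions 18, 58, 71, 82, 99.
MspI cuts after the first base of each site, so after positions 18, 58, 71, 82, 99.
Linear molecule, 5 cuts → 6 fragments:
  1–18 → 18 bp
  19–58 → 40 bp
  59–71 → 13 bp
  72–82 → 11 bp
  83–99 → 17 bp
  100–140 → 41 bp
Sorted largest to smallest: 41, 40, 18, 17, 13, 11 bp.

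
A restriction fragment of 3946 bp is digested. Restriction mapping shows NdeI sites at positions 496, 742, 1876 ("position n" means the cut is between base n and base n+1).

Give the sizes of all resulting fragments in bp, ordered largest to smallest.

Linear molecule, 3 cuts → 4 fragments:
  496 − 0 = 496 bp
  742 − 496 = 246 bp
  1876 − 742 = 1134 bp
  3946 − 1876 = 2070 bp
Sorted largest to smallest: 2070, 1134, 496, 246 bp.

2070, 1134, 496, 246 bp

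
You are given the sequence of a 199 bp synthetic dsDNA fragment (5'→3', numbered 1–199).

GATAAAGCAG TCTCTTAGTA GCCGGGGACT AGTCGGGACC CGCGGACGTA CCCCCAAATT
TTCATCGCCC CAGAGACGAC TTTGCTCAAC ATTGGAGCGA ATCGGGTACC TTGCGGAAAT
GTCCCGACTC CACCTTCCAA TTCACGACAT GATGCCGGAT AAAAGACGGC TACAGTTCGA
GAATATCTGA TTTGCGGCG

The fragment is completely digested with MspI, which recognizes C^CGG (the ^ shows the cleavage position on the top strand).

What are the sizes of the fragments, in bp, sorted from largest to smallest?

133, 44, 22 bp

MspI sites (CCGG) start at positions 22, 155.
MspI cuts after the first base of each site, so after positions 22, 155.
Linear molecule, 2 cuts → 3 fragments:
  1–22 → 22 bp
  23–155 → 133 bp
  156–199 → 44 bp
Sorted largest to smallest: 133, 44, 22 bp.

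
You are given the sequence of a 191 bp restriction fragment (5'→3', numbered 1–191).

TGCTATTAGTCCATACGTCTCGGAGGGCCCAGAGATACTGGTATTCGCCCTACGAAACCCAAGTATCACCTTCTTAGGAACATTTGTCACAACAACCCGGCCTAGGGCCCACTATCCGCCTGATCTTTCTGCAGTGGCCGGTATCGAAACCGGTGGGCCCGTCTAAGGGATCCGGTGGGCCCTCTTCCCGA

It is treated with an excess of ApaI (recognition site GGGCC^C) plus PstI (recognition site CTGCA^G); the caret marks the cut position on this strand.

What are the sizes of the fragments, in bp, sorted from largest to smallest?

80, 29, 26, 24, 22, 10 bp

ApaI sites (GGGCCC) start at positions 25, 105, 155, 177.
ApaI cuts after base 5 of each site (before the last base), so after positions 29, 109, 159, 181.
The PstI site (CTGCAG) starts at position 129.
PstI cuts after base 5 of each site (before the last base), so after position 133.
Combined cut positions: 29, 109, 133, 159, 181.
Linear molecule, 5 cuts → 6 fragments:
  1–29 → 29 bp
  30–109 → 80 bp
  110–133 → 24 bp
  134–159 → 26 bp
  160–181 → 22 bp
  182–191 → 10 bp
Sorted largest to smallest: 80, 29, 26, 24, 22, 10 bp.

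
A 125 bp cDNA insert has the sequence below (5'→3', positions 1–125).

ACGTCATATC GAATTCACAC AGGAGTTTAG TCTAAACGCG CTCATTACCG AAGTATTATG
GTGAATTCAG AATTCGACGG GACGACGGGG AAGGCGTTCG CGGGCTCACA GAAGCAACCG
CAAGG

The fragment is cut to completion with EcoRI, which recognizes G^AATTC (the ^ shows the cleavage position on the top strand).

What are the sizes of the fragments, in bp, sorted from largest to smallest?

55, 52, 11, 7 bp

EcoRI sites (GAATTC) start at positions 11, 63, 70.
EcoRI cuts after the first base of each site, so after positions 11, 63, 70.
Linear molecule, 3 cuts → 4 fragments:
  1–11 → 11 bp
  12–63 → 52 bp
  64–70 → 7 bp
  71–125 → 55 bp
Sorted largest to smallest: 55, 52, 11, 7 bp.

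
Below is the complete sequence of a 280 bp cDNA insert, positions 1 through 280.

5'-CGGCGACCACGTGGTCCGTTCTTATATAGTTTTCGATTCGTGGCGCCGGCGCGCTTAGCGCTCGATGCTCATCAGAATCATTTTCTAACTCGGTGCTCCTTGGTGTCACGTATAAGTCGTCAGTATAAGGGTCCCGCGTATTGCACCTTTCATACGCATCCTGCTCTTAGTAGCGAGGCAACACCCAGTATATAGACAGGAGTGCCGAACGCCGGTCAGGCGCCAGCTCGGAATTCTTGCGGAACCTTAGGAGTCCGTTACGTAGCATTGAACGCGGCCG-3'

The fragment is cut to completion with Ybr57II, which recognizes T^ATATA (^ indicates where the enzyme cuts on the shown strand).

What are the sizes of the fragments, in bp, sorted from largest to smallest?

166, 91, 23 bp

Ybr57II sites (TATATA) start at positions 23, 189.
Ybr57II cuts after the first base of each site, so after positions 23, 189.
Linear molecule, 2 cuts → 3 fragments:
  1–23 → 23 bp
  24–189 → 166 bp
  190–280 → 91 bp
Sorted largest to smallest: 166, 91, 23 bp.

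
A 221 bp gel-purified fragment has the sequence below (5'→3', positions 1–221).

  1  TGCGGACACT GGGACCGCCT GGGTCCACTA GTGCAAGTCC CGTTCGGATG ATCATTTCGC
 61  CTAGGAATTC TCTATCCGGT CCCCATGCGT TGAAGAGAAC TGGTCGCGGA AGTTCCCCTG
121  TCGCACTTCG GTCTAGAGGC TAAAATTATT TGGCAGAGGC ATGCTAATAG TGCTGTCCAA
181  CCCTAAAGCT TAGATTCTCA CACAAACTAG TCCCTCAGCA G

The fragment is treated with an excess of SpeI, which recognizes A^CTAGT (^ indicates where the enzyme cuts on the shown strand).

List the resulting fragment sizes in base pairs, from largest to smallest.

179, 27, 15 bp

SpeI sites (ACTAGT) start at positions 27, 206.
SpeI cuts after the first base of each site, so after positions 27, 206.
Linear molecule, 2 cuts → 3 fragments:
  1–27 → 27 bp
  28–206 → 179 bp
  207–221 → 15 bp
Sorted largest to smallest: 179, 27, 15 bp.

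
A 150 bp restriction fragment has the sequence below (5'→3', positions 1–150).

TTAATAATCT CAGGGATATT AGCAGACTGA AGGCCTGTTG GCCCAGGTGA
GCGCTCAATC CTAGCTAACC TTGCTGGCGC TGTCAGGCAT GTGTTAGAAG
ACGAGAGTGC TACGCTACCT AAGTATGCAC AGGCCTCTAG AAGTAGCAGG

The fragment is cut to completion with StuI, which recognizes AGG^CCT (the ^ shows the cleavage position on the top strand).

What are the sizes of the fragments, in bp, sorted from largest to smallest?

StuI sites (AGGCCT) start at positions 31, 131.
StuI cuts after base 3 of each site, so after positions 33, 133.
Linear molecule, 2 cuts → 3 fragments:
  1–33 → 33 bp
  34–133 → 100 bp
  134–150 → 17 bp
Sorted largest to smallest: 100, 33, 17 bp.

100, 33, 17 bp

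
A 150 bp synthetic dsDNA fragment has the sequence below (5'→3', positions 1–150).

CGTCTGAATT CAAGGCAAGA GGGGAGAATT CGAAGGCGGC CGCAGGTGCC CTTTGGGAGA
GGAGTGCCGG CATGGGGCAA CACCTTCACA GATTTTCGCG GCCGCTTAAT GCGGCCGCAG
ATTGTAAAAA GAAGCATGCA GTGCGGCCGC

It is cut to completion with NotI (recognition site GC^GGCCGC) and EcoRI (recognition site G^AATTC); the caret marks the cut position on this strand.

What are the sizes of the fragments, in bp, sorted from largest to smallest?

NotI sites (GCGGCCGC) start at positions 36, 98, 111, 143.
NotI cuts after base 2 of each site, so after positions 37, 99, 112, 144.
EcoRI sites (GAATTC) start at positions 6, 26.
EcoRI cuts after the first base of each site, so after positions 6, 26.
Combined cut positions: 6, 26, 37, 99, 112, 144.
Linear molecule, 6 cuts → 7 fragments:
  1–6 → 6 bp
  7–26 → 20 bp
  27–37 → 11 bp
  38–99 → 62 bp
  100–112 → 13 bp
  113–144 → 32 bp
  145–150 → 6 bp
Sorted largest to smallest: 62, 32, 20, 13, 11, 6, 6 bp.

62, 32, 20, 13, 11, 6, 6 bp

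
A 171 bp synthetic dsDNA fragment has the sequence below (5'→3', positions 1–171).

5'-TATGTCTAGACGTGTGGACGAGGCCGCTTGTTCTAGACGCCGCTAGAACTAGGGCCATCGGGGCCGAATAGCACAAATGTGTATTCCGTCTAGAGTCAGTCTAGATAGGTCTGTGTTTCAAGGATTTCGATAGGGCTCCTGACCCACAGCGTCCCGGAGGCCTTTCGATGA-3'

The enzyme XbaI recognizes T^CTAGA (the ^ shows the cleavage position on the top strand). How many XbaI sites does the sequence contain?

TCTAGA occurs starting at positions 5, 32, 89, 100.
XbaI cuts at 4 sites.

4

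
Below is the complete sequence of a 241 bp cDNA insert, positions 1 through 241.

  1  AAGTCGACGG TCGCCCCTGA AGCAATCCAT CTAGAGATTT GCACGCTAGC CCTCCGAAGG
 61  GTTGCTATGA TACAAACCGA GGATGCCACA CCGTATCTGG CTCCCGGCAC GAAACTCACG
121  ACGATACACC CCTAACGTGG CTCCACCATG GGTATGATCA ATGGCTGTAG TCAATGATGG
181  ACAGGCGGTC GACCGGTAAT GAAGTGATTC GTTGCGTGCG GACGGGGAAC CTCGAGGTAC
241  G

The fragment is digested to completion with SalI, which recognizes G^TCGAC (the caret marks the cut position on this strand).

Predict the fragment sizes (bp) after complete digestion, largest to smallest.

SalI sites (GTCGAC) start at positions 3, 188.
SalI cuts after the first base of each site, so after positions 3, 188.
Linear molecule, 2 cuts → 3 fragments:
  1–3 → 3 bp
  4–188 → 185 bp
  189–241 → 53 bp
Sorted largest to smallest: 185, 53, 3 bp.

185, 53, 3 bp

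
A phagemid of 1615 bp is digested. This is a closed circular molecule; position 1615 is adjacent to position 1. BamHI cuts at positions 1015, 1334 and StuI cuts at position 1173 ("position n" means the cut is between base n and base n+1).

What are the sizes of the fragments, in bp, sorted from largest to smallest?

Combined cut positions (sorted): 1015, 1173, 1334.
Circular molecule, 3 cuts → 3 fragments:
  1173 − 1015 = 158 bp
  1334 − 1173 = 161 bp
  wrap: 1615 − 1334 + 1015 = 1296 bp
Sorted largest to smallest: 1296, 161, 158 bp.

1296, 161, 158 bp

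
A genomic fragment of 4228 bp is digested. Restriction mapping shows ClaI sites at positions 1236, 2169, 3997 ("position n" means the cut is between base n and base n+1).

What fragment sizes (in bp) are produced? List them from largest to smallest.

1828, 1236, 933, 231 bp

Linear molecule, 3 cuts → 4 fragments:
  1236 − 0 = 1236 bp
  2169 − 1236 = 933 bp
  3997 − 2169 = 1828 bp
  4228 − 3997 = 231 bp
Sorted largest to smallest: 1828, 1236, 933, 231 bp.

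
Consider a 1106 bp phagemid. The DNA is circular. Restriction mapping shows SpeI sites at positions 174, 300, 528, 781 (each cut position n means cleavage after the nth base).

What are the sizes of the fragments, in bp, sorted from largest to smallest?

499, 253, 228, 126 bp

Circular molecule, 4 cuts → 4 fragments:
  300 − 174 = 126 bp
  528 − 300 = 228 bp
  781 − 528 = 253 bp
  wrap: 1106 − 781 + 174 = 499 bp
Sorted largest to smallest: 499, 253, 228, 126 bp.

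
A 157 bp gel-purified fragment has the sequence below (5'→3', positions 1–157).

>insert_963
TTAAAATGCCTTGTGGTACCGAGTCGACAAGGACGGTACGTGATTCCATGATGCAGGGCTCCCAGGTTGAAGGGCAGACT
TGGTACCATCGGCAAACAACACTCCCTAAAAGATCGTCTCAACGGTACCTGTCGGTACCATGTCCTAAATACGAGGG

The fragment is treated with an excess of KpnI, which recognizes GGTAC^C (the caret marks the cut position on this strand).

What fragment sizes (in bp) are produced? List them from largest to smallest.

KpnI sites (GGTACC) start at positions 15, 82, 124, 134.
KpnI cuts after base 5 of each site (before the last base), so after positions 19, 86, 128, 138.
Linear molecule, 4 cuts → 5 fragments:
  1–19 → 19 bp
  20–86 → 67 bp
  87–128 → 42 bp
  129–138 → 10 bp
  139–157 → 19 bp
Sorted largest to smallest: 67, 42, 19, 19, 10 bp.

67, 42, 19, 19, 10 bp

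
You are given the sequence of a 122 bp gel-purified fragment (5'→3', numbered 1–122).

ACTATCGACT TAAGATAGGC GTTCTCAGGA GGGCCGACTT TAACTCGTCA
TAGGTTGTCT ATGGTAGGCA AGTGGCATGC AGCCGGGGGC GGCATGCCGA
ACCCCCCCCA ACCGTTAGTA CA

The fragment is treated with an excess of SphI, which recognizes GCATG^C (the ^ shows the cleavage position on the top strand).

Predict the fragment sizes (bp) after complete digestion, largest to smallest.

SphI sites (GCATGC) start at positions 75, 92.
SphI cuts after base 5 of each site (before the last base), so after positions 79, 96.
Linear molecule, 2 cuts → 3 fragments:
  1–79 → 79 bp
  80–96 → 17 bp
  97–122 → 26 bp
Sorted largest to smallest: 79, 26, 17 bp.

79, 26, 17 bp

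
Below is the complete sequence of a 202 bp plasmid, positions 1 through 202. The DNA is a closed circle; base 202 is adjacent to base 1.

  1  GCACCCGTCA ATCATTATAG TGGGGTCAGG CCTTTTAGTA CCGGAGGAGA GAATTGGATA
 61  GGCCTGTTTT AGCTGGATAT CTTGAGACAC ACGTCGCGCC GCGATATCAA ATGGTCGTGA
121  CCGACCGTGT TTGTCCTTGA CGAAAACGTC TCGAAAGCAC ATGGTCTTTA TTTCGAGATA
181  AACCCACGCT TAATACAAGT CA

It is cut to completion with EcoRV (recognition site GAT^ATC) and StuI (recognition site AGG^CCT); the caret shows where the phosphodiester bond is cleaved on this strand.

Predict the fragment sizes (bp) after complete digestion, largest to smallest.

127, 32, 27, 16 bp

EcoRV sites (GATATC) start at positions 76, 103.
EcoRV cuts after base 3 of each site, so after positions 78, 105.
StuI sites (AGGCCT) start at positions 28, 60.
StuI cuts after base 3 of each site, so after positions 30, 62.
Combined cut positions: 30, 62, 78, 105.
Circular molecule, 4 cuts → 4 fragments:
  31–62 → 32 bp
  63–78 → 16 bp
  79–105 → 27 bp
  106–202 then 1–30 → 97 + 30 = 127 bp
Sorted largest to smallest: 127, 32, 27, 16 bp.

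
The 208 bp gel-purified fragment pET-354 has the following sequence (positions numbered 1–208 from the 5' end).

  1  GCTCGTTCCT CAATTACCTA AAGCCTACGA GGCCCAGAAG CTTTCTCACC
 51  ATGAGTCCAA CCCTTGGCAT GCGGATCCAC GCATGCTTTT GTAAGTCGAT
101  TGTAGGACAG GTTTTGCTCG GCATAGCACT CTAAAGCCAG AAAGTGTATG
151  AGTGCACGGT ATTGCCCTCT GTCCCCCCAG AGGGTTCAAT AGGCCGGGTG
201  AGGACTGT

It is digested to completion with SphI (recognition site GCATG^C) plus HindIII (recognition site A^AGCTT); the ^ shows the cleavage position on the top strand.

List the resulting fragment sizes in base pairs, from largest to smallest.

123, 38, 33, 14 bp

SphI sites (GCATGC) start at positions 67, 81.
SphI cuts after base 5 of each site (before the last base), so after positions 71, 85.
The HindIII site (AAGCTT) starts at position 38.
HindIII cuts after the first base of each site, so after position 38.
Combined cut positions: 38, 71, 85.
Linear molecule, 3 cuts → 4 fragments:
  1–38 → 38 bp
  39–71 → 33 bp
  72–85 → 14 bp
  86–208 → 123 bp
Sorted largest to smallest: 123, 38, 33, 14 bp.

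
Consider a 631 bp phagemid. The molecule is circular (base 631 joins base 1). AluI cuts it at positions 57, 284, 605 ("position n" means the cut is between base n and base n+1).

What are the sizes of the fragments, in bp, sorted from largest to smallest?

321, 227, 83 bp

Circular molecule, 3 cuts → 3 fragments:
  284 − 57 = 227 bp
  605 − 284 = 321 bp
  wrap: 631 − 605 + 57 = 83 bp
Sorted largest to smallest: 321, 227, 83 bp.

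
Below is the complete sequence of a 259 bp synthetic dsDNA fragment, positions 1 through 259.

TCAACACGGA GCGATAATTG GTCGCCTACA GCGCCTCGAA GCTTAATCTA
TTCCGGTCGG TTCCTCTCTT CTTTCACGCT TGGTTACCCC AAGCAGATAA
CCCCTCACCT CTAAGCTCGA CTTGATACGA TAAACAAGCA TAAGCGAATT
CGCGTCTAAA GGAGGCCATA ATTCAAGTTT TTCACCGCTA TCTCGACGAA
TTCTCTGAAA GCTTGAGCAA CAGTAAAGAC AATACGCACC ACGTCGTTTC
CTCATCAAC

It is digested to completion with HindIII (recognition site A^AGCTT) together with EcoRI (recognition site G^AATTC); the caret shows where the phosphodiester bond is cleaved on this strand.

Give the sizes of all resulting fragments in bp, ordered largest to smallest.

HindIII sites (AAGCTT) start at positions 39, 209.
HindIII cuts after the first base of each site, so after positions 39, 209.
EcoRI sites (GAATTC) start at positions 146, 198.
EcoRI cuts after the first base of each site, so after positions 146, 198.
Combined cut positions: 39, 146, 198, 209.
Linear molecule, 4 cuts → 5 fragments:
  1–39 → 39 bp
  40–146 → 107 bp
  147–198 → 52 bp
  199–209 → 11 bp
  210–259 → 50 bp
Sorted largest to smallest: 107, 52, 50, 39, 11 bp.

107, 52, 50, 39, 11 bp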